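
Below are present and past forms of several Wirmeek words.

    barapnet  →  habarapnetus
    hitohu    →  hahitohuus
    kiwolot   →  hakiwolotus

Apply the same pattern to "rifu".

harifuus

Every pair shown (barapnet → habarapnetus, hitohu → hahitohuus, kiwolot → hakiwolotus) follows the same rule: add ha- … -us around the stem.
So rifu → harifuus.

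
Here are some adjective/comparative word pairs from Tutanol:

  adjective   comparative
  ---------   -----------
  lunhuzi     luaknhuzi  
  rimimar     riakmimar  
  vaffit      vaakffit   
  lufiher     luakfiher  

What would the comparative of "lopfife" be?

loakpfife

Every pair shown (lunhuzi → luaknhuzi, rimimar → riakmimar, vaffit → vaakffit, …) follows the same rule: insert -ak- after the first vowel.
So lopfife → loakpfife.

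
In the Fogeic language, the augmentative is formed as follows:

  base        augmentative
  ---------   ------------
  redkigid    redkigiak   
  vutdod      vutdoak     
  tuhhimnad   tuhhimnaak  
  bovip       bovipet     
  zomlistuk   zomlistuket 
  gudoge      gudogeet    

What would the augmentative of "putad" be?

putaak

redkigid and bovip both have last vowel 'i' yet inflect differently (redkigiak, bovipet), so the last vowel is not what conditions the rule; the final letter is.
"putad" ends in -d. The stems ending in -d (redkigid → redkigiak, vutdod → vutdoak, tuhhimnad → tuhhimnaak) drop the final letter and add -ak.
The other pattern: stems ending in -e, -k or -p add -et.
So putad → putaak.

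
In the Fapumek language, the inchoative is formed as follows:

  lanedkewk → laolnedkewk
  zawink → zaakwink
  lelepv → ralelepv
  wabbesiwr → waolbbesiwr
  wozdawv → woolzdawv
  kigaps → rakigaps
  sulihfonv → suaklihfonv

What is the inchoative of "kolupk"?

"kolupk" has second-to-last letter 'p'. The stems whose second-to-last letter is 'p' (kigaps → rakigaps, lelepv → ralelepv) add the prefix ra-.
The other patterns: stems whose second-to-last letter is 'n' insert -ak- after the first vowel; stems whose second-to-last letter is 'w' insert -ol- after the first vowel.
So kolupk → rakolupk.

rakolupk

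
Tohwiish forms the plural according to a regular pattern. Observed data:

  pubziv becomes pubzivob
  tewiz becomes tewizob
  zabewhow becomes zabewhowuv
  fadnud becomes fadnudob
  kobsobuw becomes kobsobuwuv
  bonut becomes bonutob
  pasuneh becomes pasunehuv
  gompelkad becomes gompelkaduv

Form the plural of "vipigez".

vipigezuv

fadnud and gompelkad both end in -d yet inflect differently (fadnudob, gompelkaduv), so the final letter is not what conditions the rule; the number of vowels is.
"vipigez" has 3 vowels. The stems with 3 vowels (kobsobuw → kobsobuwuv, zabewhow → zabewhowuv, pasuneh → pasunehuv) add -uv.
So vipigez → vipigezuv.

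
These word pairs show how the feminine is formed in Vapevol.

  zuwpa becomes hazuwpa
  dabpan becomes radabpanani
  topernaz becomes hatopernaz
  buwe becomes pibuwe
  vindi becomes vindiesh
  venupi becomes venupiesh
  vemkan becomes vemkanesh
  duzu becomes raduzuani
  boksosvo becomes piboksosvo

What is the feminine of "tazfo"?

hatazfo

dabpan and vemkan both end in -n yet inflect differently (radabpanani, vemkanesh), so the final letter is not what conditions the rule; the first letter is.
"tazfo" begins with t-. The one such stem in the data (topernaz → hatopernaz) adds the prefix ha-, so the same rule applies.
The other patterns: stems beginning with d- add ra- … -ani around the stem; stems beginning with b- add the prefix pi-; stems beginning with v- add -esh.
So tazfo → hatazfo.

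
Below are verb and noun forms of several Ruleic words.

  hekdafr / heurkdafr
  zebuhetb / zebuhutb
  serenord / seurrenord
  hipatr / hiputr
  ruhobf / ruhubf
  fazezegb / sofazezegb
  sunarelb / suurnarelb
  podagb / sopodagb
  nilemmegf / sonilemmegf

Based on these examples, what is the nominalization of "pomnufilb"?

pourmnufilb

ruhobf and nilemmegf both end in -f yet inflect differently (ruhubf, sonilemmegf), so the final letter is not what conditions the rule; the second-to-last letter is.
"pomnufilb" has second-to-last letter 'l'. The one such stem in the data (sunarelb → suurnarelb) inserts -ur- after the first vowel (as do serenord, hekdafr), so the same rule applies.
The other patterns: stems whose second-to-last letter is 'b' or 't' change the last vowel to 'u'; stems whose second-to-last letter is 'g' add the prefix so-.
So pomnufilb → pourmnufilb.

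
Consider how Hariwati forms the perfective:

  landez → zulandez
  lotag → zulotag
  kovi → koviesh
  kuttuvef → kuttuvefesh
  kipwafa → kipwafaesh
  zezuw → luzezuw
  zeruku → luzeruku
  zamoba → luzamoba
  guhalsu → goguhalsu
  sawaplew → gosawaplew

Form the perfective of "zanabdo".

luzanabdo

kipwafa and zamoba both end in -a yet inflect differently (kipwafaesh, luzamoba), so the final letter is not what conditions the rule; the first letter is.
"zanabdo" begins with z-. The stems beginning with z- (zezuw → luzezuw, zeruku → luzeruku, zamoba → luzamoba) add the prefix lu-.
The other patterns: stems beginning with l- add the prefix zu-; stems beginning with k- add -esh; stems beginning with g- or s- add the prefix go-.
So zanabdo → luzanabdo.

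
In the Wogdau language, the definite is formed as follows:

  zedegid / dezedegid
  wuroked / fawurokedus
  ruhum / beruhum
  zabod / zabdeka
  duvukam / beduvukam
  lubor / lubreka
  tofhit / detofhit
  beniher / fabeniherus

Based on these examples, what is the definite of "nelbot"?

nelbteka

lubor and beniher both end in -r yet inflect differently (lubreka, fabeniherus), so the final letter is not what conditions the rule; the last vowel is.
"nelbot" has last vowel 'o'. The stems whose last vowel is 'o' (zabod → zabdeka, lubor → lubreka) delete the last vowel and add -eka.
The other patterns: stems whose last vowel is 'e' add fa- … -us around the stem; stems whose last vowel is 'i' add the prefix de-; stems whose last vowel is 'a' or 'u' add the prefix be-.
So nelbot → nelbteka.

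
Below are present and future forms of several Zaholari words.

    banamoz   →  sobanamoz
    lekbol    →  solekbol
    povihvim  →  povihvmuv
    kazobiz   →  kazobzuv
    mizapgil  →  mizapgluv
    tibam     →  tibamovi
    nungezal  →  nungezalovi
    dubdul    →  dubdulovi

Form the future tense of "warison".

sowarison

banamoz and kazobiz both end in -z yet inflect differently (sobanamoz, kazobzuv), so the final letter is not what conditions the rule; the last vowel is.
"warison" has last vowel 'o'. The stems whose last vowel is 'o' (banamoz → sobanamoz, lekbol → solekbol) add the prefix so-.
The other patterns: stems whose last vowel is 'i' delete the last vowel and add -uv; stems whose last vowel is 'a' or 'u' add -ovi.
So warison → sowarison.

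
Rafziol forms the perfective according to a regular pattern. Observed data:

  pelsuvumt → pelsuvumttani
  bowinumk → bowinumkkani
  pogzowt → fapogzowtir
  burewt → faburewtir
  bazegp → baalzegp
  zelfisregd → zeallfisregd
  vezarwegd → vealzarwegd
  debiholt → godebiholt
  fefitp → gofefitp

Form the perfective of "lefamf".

pelsuvumt and pogzowt both end in -t yet inflect differently (pelsuvumttani, fapogzowtir), so the final letter is not what conditions the rule; the second-to-last letter is.
"lefamf" has second-to-last letter 'm'. The stems whose second-to-last letter is 'm' (pelsuvumt → pelsuvumttani, bowinumk → bowinumkkani) double the final consonant and add -ani.
The other patterns: stems whose second-to-last letter is 'w' add fa- … -ir around the stem; stems whose second-to-last letter is 'g' insert -al- after the first vowel; stems whose second-to-last letter is 'l' or 't' add the prefix go-.
So lefamf → lefamffani.

lefamffani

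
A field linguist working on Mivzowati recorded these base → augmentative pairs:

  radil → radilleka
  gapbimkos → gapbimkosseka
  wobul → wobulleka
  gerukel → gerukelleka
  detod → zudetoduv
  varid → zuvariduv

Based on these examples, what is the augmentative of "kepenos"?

kepenosseka

gapbimkos and detod both have last vowel 'o' yet inflect differently (gapbimkosseka, zudetoduv), so the last vowel is not what conditions the rule; the final letter is.
"kepenos" ends in -s. The one such stem in the data (gapbimkos → gapbimkosseka) doubles the final consonant and adds -eka (as do radil, wobul), so the same rule applies.
The other pattern: stems ending in -d add zu- … -uv around the stem.
So kepenos → kepenosseka.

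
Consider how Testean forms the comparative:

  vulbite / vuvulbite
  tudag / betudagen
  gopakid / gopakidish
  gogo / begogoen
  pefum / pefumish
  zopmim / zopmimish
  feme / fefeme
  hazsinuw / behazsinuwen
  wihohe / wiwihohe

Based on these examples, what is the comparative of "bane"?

babane

"bane" ends in -e. The stems ending in -e (feme → fefeme, vulbite → vuvulbite, wihohe → wiwihohe) repeat the first consonant+vowel as a prefix.
The other patterns: stems ending in -d or -m add -ish; stems ending in -g, -o or -w add be- … -en around the stem.
So bane → babane.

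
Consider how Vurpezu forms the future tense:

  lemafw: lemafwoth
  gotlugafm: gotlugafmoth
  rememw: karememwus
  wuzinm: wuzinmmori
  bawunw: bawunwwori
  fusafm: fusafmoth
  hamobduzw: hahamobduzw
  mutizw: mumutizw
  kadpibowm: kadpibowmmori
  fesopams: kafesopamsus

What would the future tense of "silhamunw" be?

silhamunwwori

lemafw and rememw both end in -w yet inflect differently (lemafwoth, karememwus), so the final letter is not what conditions the rule; the second-to-last letter is.
"silhamunw" has second-to-last letter 'n'. The stems whose second-to-last letter is 'n' (bawunw → bawunwwori, wuzinm → wuzinmmori) double the final consonant and add -ori.
The other patterns: stems whose second-to-last letter is 'f' add -oth; stems whose second-to-last letter is 'm' add ka- … -us around the stem; stems whose second-to-last letter is 'z' repeat the first consonant+vowel as a prefix.
So silhamunw → silhamunwwori.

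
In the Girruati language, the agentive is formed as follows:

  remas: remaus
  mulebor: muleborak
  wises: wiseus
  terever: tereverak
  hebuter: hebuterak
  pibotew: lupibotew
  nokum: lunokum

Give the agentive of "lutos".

"lutos" ends in -s. The stems ending in -s (wises → wiseus, remas → remaus) drop the final letter and add -us.
So lutos → lutous.

lutous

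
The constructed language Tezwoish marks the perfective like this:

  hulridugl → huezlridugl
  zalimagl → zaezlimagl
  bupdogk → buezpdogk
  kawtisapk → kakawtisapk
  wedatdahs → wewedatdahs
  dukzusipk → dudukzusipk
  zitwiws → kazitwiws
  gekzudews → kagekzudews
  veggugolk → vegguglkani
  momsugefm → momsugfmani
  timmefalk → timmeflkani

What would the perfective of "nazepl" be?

nanazepl

bupdogk and kawtisapk both end in -k yet inflect differently (buezpdogk, kakawtisapk), so the final letter is not what conditions the rule; the second-to-last letter is.
"nazepl" has second-to-last letter 'p'. The stems whose second-to-last letter is 'p' (kawtisapk → kakawtisapk, dukzusipk → dudukzusipk) repeat the first consonant+vowel as a prefix.
So nazepl → nanazepl.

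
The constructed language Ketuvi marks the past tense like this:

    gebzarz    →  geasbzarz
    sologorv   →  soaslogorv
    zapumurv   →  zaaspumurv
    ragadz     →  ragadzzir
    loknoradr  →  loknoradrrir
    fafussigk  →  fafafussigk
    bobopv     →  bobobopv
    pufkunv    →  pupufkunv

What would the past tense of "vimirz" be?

gebzarz and ragadz both end in -z yet inflect differently (geasbzarz, ragadzzir), so the final letter is not what conditions the rule; the second-to-last letter is.
"vimirz" has second-to-last letter 'r'. The stems whose second-to-last letter is 'r' (gebzarz → geasbzarz, sologorv → soaslogorv, zapumurv → zaaspumurv) insert -as- after the first vowel.
The other patterns: stems whose second-to-last letter is 'd' double the final consonant and add -ir; stems whose second-to-last letter is 'g', 'n' or 'p' repeat the first consonant+vowel as a prefix.
So vimirz → viasmirz.

viasmirz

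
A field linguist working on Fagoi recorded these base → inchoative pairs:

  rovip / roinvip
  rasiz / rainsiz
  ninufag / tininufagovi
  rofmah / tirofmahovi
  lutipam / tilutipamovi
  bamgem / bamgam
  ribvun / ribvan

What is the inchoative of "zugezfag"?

"zugezfag" has last vowel 'a'. The stems whose last vowel is 'a' (ninufag → tininufagovi, rofmah → tirofmahovi, lutipam → tilutipamovi) add ti- … -ovi around the stem.
The other patterns: stems whose last vowel is 'i' insert -in- after the first vowel; stems whose last vowel is 'e' or 'u' change the last vowel to 'a'.
So zugezfag → tizugezfagovi.

tizugezfagovi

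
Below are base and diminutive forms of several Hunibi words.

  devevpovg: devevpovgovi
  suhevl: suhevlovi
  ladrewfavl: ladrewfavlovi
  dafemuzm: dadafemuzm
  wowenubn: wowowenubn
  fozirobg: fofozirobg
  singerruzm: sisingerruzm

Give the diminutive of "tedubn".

devevpovg and fozirobg both end in -g yet inflect differently (devevpovgovi, fofozirobg), so the final letter is not what conditions the rule; the second-to-last letter is.
"tedubn" has second-to-last letter 'b'. The stems whose second-to-last letter is 'b' (wowenubn → wowowenubn, fozirobg → fofozirobg) repeat the first consonant+vowel as a prefix.
The other pattern: stems whose second-to-last letter is 'v' add -ovi.
So tedubn → tetedubn.

tetedubn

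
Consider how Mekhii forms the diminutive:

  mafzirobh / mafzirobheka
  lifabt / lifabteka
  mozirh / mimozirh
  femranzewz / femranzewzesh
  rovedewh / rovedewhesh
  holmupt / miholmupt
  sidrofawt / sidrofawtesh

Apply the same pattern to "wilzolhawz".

wilzolhawzesh

sidrofawt and lifabt both end in -t yet inflect differently (sidrofawtesh, lifabteka), so the final letter is not what conditions the rule; the second-to-last letter is.
"wilzolhawz" has second-to-last letter 'w'. The stems whose second-to-last letter is 'w' (sidrofawt → sidrofawtesh, rovedewh → rovedewhesh, femranzewz → femranzewzesh) add -esh.
The other patterns: stems whose second-to-last letter is 'b' add -eka; stems whose second-to-last letter is 'p' or 'r' add the prefix mi-.
So wilzolhawz → wilzolhawzesh.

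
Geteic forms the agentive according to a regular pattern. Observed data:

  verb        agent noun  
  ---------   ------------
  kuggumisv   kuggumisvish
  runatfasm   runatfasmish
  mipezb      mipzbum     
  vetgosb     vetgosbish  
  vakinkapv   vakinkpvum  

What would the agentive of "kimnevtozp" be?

kimnevtzpum

kuggumisv and vakinkapv both end in -v yet inflect differently (kuggumisvish, vakinkpvum), so the final letter is not what conditions the rule; the second-to-last letter is.
"kimnevtozp" has second-to-last letter 'z'. The one such stem in the data (mipezb → mipzbum) deletes the last vowel and adds -um (as does vakinkapv), so the same rule applies.
The other pattern: stems whose second-to-last letter is 's' add -ish.
So kimnevtozp → kimnevtzpum.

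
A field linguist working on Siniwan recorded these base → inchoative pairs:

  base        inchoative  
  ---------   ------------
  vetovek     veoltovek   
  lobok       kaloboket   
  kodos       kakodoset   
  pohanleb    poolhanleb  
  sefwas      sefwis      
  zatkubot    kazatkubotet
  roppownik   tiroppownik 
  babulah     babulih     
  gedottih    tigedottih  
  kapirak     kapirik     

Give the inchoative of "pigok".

kapigoket

roppownik and vetovek both end in -k yet inflect differently (tiroppownik, veoltovek), so the final letter is not what conditions the rule; the last vowel is.
"pigok" has last vowel 'o'. The stems whose last vowel is 'o' (kodos → kakodoset, lobok → kaloboket, zatkubot → kazatkubotet) add ka- … -et around the stem.
The other patterns: stems whose last vowel is 'i' add the prefix ti-; stems whose last vowel is 'e' insert -ol- after the first vowel; stems whose last vowel is 'a' change the last vowel to 'i'.
So pigok → kapigoket.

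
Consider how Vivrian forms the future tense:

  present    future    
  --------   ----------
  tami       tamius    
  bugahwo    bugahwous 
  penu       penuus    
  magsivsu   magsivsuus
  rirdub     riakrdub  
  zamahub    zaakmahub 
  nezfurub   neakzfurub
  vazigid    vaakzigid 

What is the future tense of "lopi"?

lopius

"lopi" ends in a vowel. The stems ending in a vowel (tami → tamius, bugahwo → bugahwous, penu → penuus) add -us.
So lopi → lopius.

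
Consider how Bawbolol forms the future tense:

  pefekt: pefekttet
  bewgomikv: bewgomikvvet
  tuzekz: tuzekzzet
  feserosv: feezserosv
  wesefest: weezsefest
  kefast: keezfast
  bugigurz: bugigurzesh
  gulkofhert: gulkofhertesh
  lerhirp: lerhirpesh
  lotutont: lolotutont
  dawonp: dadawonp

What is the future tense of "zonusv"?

zoeznusv

"zonusv" has second-to-last letter 's'. The stems whose second-to-last letter is 's' (feserosv → feezserosv, wesefest → weezsefest, kefast → keezfast) insert -ez- after the first vowel.
So zonusv → zoeznusv.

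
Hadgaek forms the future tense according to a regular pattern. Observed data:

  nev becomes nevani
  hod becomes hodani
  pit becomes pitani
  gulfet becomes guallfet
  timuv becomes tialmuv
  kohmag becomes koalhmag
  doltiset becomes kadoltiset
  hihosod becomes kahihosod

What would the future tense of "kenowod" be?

kakenowod

"kenowod" has 3 vowels. The stems with 3 vowels (doltiset → kadoltiset, hihosod → kahihosod) add the prefix ka-.
So kenowod → kakenowod.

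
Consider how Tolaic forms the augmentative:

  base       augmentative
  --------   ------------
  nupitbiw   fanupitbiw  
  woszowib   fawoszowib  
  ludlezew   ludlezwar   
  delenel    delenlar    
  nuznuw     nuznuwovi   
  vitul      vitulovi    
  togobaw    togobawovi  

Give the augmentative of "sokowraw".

sokowrawovi

nupitbiw and ludlezew both end in -w yet inflect differently (fanupitbiw, ludlezwar), so the final letter is not what conditions the rule; the last vowel is.
"sokowraw" has last vowel 'a'. The one such stem in the data (togobaw → togobawovi) adds -ovi, so the same rule applies.
So sokowraw → sokowrawovi.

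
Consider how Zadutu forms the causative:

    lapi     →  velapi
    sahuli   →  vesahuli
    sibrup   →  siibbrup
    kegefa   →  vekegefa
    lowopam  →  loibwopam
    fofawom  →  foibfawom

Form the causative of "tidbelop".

tiibdbelop

"tidbelop" ends in a consonant. The stems ending in a consonant (lowopam → loibwopam, sibrup → siibbrup, fofawom → foibfawom) insert -ib- after the first vowel.
The other pattern: stems ending in a vowel add the prefix ve-.
So tidbelop → tiibdbelop.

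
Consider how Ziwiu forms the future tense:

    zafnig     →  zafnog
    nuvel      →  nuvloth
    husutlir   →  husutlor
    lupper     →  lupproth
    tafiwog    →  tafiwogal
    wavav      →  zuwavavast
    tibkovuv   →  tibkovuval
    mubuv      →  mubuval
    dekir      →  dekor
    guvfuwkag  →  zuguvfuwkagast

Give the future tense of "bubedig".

bubedog

zafnig and guvfuwkag both end in -g yet inflect differently (zafnog, zuguvfuwkagast), so the final letter is not what conditions the rule; the last vowel is.
"bubedig" has last vowel 'i'. The stems whose last vowel is 'i' (dekir → dekor, husutlir → husutlor, zafnig → zafnog) change the last vowel to 'o'.
The other patterns: stems whose last vowel is 'a' add zu- … -ast around the stem; stems whose last vowel is 'e' delete the last vowel and add -oth; stems whose last vowel is 'o' or 'u' add -al.
So bubedig → bubedog.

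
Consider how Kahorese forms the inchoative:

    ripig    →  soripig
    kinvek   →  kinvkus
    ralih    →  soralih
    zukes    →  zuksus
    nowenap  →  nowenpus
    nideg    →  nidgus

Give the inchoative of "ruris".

ripig and nideg both end in -g yet inflect differently (soripig, nidgus), so the final letter is not what conditions the rule; the last vowel is.
"ruris" has last vowel 'i'. The stems whose last vowel is 'i' (ralih → soralih, ripig → soripig) add the prefix so-.
The other pattern: stems whose last vowel is 'a' or 'e' delete the last vowel and add -us.
So ruris → soruris.

soruris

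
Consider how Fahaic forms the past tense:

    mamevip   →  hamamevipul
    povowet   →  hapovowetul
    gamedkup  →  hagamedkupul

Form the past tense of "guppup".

Every pair shown (mamevip → hamamevipul, povowet → hapovowetul, gamedkup → hagamedkupul) follows the same rule: add ha- … -ul around the stem.
So guppup → haguppupul.

haguppupul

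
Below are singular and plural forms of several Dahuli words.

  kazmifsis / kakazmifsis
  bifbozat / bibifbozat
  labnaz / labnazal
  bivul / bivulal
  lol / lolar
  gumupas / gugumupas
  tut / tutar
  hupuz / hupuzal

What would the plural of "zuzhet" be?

lol and bivul both end in -l yet inflect differently (lolar, bivulal), so the final letter is not what conditions the rule; the number of vowels is.
"zuzhet" has 2 vowels. The stems with 2 vowels (labnaz → labnazal, hupuz → hupuzal, bivul → bivulal) add -al.
The other patterns: stems with 1 vowel add -ar; stems with 3 vowels repeat the first consonant+vowel as a prefix.
So zuzhet → zuzhetal.

zuzhetal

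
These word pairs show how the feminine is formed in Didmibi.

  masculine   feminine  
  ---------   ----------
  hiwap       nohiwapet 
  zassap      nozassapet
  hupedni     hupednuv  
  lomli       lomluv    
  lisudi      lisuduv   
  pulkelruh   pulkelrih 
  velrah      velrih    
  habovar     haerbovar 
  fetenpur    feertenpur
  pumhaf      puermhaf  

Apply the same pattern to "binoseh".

binosih

hiwap and velrah both have last vowel 'a' yet inflect differently (nohiwapet, velrih), so the last vowel is not what conditions the rule; the final letter is.
"binoseh" ends in -h. The stems ending in -h (pulkelruh → pulkelrih, velrah → velrih) change the last vowel to 'i'.
So binoseh → binosih.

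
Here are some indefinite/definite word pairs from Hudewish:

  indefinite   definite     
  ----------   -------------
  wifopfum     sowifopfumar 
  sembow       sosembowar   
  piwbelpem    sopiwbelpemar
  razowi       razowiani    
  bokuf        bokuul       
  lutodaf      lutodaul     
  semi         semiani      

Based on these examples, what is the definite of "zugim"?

sozugimar

"zugim" ends in -m. The stems ending in -m (piwbelpem → sopiwbelpemar, wifopfum → sowifopfumar) add so- … -ar around the stem.
The other patterns: stems ending in -f drop the final letter and add -ul; stems ending in -i add -ani.
So zugim → sozugimar.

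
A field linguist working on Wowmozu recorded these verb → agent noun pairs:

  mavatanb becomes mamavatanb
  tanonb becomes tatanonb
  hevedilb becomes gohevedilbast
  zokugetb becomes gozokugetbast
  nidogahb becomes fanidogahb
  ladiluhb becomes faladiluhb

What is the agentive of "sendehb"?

fasendehb

mavatanb and hevedilb both end in -b yet inflect differently (mamavatanb, gohevedilbast), so the final letter is not what conditions the rule; the second-to-last letter is.
"sendehb" has second-to-last letter 'h'. The stems whose second-to-last letter is 'h' (nidogahb → fanidogahb, ladiluhb → faladiluhb) add the prefix fa-.
The other patterns: stems whose second-to-last letter is 'n' repeat the first consonant+vowel as a prefix; stems whose second-to-last letter is 'l' or 't' add go- … -ast around the stem.
So sendehb → fasendehb.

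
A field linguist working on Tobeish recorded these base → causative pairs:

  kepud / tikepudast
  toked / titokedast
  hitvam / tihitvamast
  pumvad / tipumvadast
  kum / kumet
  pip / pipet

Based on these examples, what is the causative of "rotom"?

tirotomast

hitvam and kum both end in -m yet inflect differently (tihitvamast, kumet), so the final letter is not what conditions the rule; the number of vowels is.
"rotom" has 2 vowels. The stems with 2 vowels (kepud → tikepudast, toked → titokedast, hitvam → tihitvamast) add ti- … -ast around the stem.
So rotom → tirotomast.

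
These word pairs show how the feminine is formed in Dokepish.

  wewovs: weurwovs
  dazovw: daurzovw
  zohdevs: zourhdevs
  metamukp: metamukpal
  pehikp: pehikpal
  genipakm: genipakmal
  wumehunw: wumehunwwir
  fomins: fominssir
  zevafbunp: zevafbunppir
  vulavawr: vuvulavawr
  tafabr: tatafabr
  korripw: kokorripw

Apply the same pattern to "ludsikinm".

ludsikinmmir

"ludsikinm" has second-to-last letter 'n'. The stems whose second-to-last letter is 'n' (wumehunw → wumehunwwir, fomins → fominssir, zevafbunp → zevafbunppir) double the final consonant and add -ir.
So ludsikinm → ludsikinmmir.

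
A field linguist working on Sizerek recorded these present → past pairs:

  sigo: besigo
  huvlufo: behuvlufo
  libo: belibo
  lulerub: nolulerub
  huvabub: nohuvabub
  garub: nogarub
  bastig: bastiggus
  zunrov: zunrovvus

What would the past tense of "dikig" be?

dikiggus

"dikig" ends in -g. The one such stem in the data (bastig → bastiggus) doubles the final consonant and adds -us (as does zunrov), so the same rule applies.
So dikig → dikiggus.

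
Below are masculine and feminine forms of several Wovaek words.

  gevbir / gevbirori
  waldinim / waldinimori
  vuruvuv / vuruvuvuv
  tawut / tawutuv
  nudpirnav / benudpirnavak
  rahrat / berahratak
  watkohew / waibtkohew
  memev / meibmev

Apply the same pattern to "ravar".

beravarak

vuruvuv and nudpirnav both end in -v yet inflect differently (vuruvuvuv, benudpirnavak), so the final letter is not what conditions the rule; the last vowel is.
"ravar" has last vowel 'a'. The stems whose last vowel is 'a' (nudpirnav → benudpirnavak, rahrat → berahratak) add be- … -ak around the stem.
So ravar → beravarak.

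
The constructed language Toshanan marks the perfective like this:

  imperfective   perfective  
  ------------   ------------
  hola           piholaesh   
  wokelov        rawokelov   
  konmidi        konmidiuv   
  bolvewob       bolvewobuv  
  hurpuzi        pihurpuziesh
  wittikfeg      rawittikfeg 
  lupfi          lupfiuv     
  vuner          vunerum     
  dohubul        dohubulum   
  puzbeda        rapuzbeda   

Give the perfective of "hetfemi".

pihetfemiesh

hola and puzbeda both end in -a yet inflect differently (piholaesh, rapuzbeda), so the final letter is not what conditions the rule; the first letter is.
"hetfemi" begins with h-. The stems beginning with h- (hola → piholaesh, hurpuzi → pihurpuziesh) add pi- … -esh around the stem.
The other patterns: stems beginning with p- or w- add the prefix ra-; stems beginning with d- or v- add -um; stems beginning with b-, k- or l- add -uv.
So hetfemi → pihetfemiesh.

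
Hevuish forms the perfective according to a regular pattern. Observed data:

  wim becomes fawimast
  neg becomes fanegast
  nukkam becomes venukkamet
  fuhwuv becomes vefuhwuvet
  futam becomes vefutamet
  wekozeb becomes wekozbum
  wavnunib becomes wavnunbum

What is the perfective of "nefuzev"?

"nefuzev" has 3 vowels. The stems with 3 vowels (wekozeb → wekozbum, wavnunib → wavnunbum) delete the last vowel and add -um.
So nefuzev → nefuzvum.

nefuzvum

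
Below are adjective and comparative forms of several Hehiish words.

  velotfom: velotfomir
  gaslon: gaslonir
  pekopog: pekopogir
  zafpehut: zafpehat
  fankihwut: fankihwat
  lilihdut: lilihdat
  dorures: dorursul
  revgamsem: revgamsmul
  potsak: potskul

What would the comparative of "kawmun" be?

velotfom and revgamsem both end in -m yet inflect differently (velotfomir, revgamsmul), so the final letter is not what conditions the rule; the last vowel is.
"kawmun" has last vowel 'u'. The stems whose last vowel is 'u' (zafpehut → zafpehat, fankihwut → fankihwat, lilihdut → lilihdat) change the last vowel to 'a'.
The other patterns: stems whose last vowel is 'o' add -ir; stems whose last vowel is 'a' or 'e' delete the last vowel and add -ul.
So kawmun → kawman.

kawman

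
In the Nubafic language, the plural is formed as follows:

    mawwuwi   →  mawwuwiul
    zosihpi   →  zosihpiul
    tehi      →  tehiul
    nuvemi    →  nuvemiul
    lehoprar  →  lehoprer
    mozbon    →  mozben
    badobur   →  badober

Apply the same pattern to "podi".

mawwuwi and mozbon both begin with m- yet inflect differently (mawwuwiul, mozben), so the first letter is not what conditions the rule; the final letter is.
"podi" ends in -i. The stems ending in -i (mawwuwi → mawwuwiul, zosihpi → zosihpiul, tehi → tehiul) add -ul.
The other pattern: stems ending in -n or -r change the last vowel to 'e'.
So podi → podiul.

podiul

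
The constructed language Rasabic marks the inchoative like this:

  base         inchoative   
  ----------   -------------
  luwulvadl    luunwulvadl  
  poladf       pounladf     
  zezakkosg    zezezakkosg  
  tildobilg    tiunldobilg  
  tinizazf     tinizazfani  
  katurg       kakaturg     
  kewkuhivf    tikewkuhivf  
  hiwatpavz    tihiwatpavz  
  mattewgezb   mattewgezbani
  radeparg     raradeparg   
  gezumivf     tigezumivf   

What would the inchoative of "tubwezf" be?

tubwezfani

tinizazf and kewkuhivf both end in -f yet inflect differently (tinizazfani, tikewkuhivf), so the final letter is not what conditions the rule; the second-to-last letter is.
"tubwezf" has second-to-last letter 'z'. The stems whose second-to-last letter is 'z' (tinizazf → tinizazfani, mattewgezb → mattewgezbani) add -ani.
The other patterns: stems whose second-to-last letter is 'v' add the prefix ti-; stems whose second-to-last letter is 'r' or 's' repeat the first consonant+vowel as a prefix; stems whose second-to-last letter is 'd' or 'l' insert -un- after the first vowel.
So tubwezf → tubwezfani.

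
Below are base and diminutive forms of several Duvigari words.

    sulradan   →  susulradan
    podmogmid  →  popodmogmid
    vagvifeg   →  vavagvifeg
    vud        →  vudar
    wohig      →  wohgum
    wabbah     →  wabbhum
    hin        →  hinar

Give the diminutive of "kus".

kusar

"kus" has 1 vowel. The stems with 1 vowel (hin → hinar, vud → vudar) add -ar.
The other patterns: stems with 2 vowels delete the last vowel and add -um; stems with 3 vowels repeat the first consonant+vowel as a prefix.
So kus → kusar.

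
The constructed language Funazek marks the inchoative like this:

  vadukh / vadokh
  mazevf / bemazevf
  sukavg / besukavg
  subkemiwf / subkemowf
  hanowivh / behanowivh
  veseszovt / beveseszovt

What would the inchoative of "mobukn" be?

mazevf and subkemiwf both end in -f yet inflect differently (bemazevf, subkemowf), so the final letter is not what conditions the rule; the second-to-last letter is.
"mobukn" has second-to-last letter 'k'. The one such stem in the data (vadukh → vadokh) changes the last vowel to 'o' (as does subkemiwf), so the same rule applies.
The other pattern: stems whose second-to-last letter is 'v' add the prefix be-.
So mobukn → mobokn.

mobokn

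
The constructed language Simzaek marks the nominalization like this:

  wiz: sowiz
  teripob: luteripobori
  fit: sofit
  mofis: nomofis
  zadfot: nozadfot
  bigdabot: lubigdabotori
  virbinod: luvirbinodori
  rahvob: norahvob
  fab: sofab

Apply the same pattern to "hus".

fit and zadfot both end in -t yet inflect differently (sofit, nozadfot), so the final letter is not what conditions the rule; the number of vowels is.
"hus" has 1 vowel. The stems with 1 vowel (fab → sofab, fit → sofit, wiz → sowiz) add the prefix so-.
The other patterns: stems with 2 vowels add the prefix no-; stems with 3 vowels add lu- … -ori around the stem.
So hus → sohus.

sohus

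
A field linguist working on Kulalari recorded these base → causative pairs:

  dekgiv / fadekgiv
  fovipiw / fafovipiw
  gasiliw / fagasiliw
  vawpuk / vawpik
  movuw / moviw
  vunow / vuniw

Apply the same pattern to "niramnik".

fovipiw and movuw both end in -w yet inflect differently (fafovipiw, moviw), so the final letter is not what conditions the rule; the last vowel is.
"niramnik" has last vowel 'i'. The stems whose last vowel is 'i' (dekgiv → fadekgiv, fovipiw → fafovipiw, gasiliw → fagasiliw) add the prefix fa-.
So niramnik → faniramnik.

faniramnik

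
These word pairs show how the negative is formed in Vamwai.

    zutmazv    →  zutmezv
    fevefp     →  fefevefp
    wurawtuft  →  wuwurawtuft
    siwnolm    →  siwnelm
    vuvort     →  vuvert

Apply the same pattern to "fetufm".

fefetufm

"fetufm" has second-to-last letter 'f'. The stems whose second-to-last letter is 'f' (fevefp → fefevefp, wurawtuft → wuwurawtuft) repeat the first consonant+vowel as a prefix.
So fetufm → fefetufm.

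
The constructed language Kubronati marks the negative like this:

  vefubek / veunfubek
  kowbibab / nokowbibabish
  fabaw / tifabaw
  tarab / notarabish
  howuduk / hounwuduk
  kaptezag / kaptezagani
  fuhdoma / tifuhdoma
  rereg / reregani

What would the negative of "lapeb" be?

tarab and kaptezag both have last vowel 'a' yet inflect differently (notarabish, kaptezagani), so the last vowel is not what conditions the rule; the final letter is.
"lapeb" ends in -b. The stems ending in -b (tarab → notarabish, kowbibab → nokowbibabish) add no- … -ish around the stem.
The other patterns: stems ending in -k insert -un- after the first vowel; stems ending in -g add -ani; stems ending in -a or -w add the prefix ti-.
So lapeb → nolapebish.

nolapebish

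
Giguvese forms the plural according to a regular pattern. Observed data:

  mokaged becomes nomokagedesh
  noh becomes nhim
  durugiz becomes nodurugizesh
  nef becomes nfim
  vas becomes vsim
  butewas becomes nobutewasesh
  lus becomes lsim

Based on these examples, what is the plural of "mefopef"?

nomefopefesh

butewas and lus both end in -s yet inflect differently (nobutewasesh, lsim), so the final letter is not what conditions the rule; the number of vowels is.
"mefopef" has 3 vowels. The stems with 3 vowels (durugiz → nodurugizesh, mokaged → nomokagedesh, butewas → nobutewasesh) add no- … -esh around the stem.
The other pattern: stems with 1 vowel delete the last vowel and add -im.
So mefopef → nomefopefesh.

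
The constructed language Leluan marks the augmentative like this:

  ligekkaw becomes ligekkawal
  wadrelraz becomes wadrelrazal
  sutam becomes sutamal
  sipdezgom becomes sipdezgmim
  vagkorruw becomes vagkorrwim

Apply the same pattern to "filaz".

ligekkaw and vagkorruw both end in -w yet inflect differently (ligekkawal, vagkorrwim), so the final letter is not what conditions the rule; the last vowel is.
"filaz" has last vowel 'a'. The stems whose last vowel is 'a' (wadrelraz → wadrelrazal, sutam → sutamal, ligekkaw → ligekkawal) add -al.
So filaz → filazal.

filazal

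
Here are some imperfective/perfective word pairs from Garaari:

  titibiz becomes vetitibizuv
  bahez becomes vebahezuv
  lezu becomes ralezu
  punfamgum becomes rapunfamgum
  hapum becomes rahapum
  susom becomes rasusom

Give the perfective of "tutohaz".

"tutohaz" ends in -z. The stems ending in -z (titibiz → vetitibizuv, bahez → vebahezuv) add ve- … -uv around the stem.
The other pattern: stems ending in -m or -u add the prefix ra-.
So tutohaz → vetutohazuv.

vetutohazuv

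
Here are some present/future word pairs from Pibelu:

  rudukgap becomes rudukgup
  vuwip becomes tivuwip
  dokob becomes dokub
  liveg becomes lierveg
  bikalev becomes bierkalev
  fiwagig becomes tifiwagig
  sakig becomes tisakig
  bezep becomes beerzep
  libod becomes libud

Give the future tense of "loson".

losun

rudukgap and bezep both end in -p yet inflect differently (rudukgup, beerzep), so the final letter is not what conditions the rule; the last vowel is.
"loson" has last vowel 'o'. The stems whose last vowel is 'o' (dokob → dokub, libod → libud) change the last vowel to 'u'.
So loson → losun.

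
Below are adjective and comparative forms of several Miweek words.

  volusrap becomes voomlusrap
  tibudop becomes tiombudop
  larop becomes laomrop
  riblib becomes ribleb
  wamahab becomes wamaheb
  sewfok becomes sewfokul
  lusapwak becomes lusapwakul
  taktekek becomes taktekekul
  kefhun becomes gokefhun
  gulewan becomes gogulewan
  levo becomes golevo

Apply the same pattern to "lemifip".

"lemifip" ends in -p. The stems ending in -p (volusrap → voomlusrap, tibudop → tiombudop, larop → laomrop) insert -om- after the first vowel.
So lemifip → leommifip.

leommifip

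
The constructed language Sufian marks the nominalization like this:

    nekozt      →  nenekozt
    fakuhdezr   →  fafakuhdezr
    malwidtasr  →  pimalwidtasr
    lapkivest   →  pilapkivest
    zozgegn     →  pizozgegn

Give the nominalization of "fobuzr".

fakuhdezr and malwidtasr both end in -r yet inflect differently (fafakuhdezr, pimalwidtasr), so the final letter is not what conditions the rule; the second-to-last letter is.
"fobuzr" has second-to-last letter 'z'. The stems whose second-to-last letter is 'z' (nekozt → nenekozt, fakuhdezr → fafakuhdezr) repeat the first consonant+vowel as a prefix.
So fobuzr → fofobuzr.

fofobuzr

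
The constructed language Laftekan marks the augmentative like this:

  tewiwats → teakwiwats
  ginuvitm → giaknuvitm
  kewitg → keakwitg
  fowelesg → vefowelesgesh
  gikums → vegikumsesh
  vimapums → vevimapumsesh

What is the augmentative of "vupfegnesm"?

vevupfegnesmesh

tewiwats and vimapums both end in -s yet inflect differently (teakwiwats, vevimapumsesh), so the final letter is not what conditions the rule; the second-to-last letter is.
"vupfegnesm" has second-to-last letter 's'. The one such stem in the data (fowelesg → vefowelesgesh) adds ve- … -esh around the stem, so the same rule applies.
So vupfegnesm → vevupfegnesmesh.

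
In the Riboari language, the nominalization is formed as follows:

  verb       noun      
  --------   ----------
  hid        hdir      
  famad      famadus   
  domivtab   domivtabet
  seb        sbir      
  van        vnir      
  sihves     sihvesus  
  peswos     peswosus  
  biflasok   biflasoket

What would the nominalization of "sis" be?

hid and famad both end in -d yet inflect differently (hdir, famadus), so the final letter is not what conditions the rule; the number of vowels is.
"sis" has 1 vowel. The stems with 1 vowel (van → vnir, seb → sbir, hid → hdir) delete the last vowel and add -ir.
The other patterns: stems with 2 vowels add -us; stems with 3 vowels add -et.
So sis → ssir.

ssir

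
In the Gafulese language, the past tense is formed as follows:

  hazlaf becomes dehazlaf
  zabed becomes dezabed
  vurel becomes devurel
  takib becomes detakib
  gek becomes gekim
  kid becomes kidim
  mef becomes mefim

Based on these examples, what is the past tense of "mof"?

mofim

"mof" has 1 vowel. The stems with 1 vowel (gek → gekim, kid → kidim, mef → mefim) add -im.
The other pattern: stems with 2 vowels add the prefix de-.
So mof → mofim.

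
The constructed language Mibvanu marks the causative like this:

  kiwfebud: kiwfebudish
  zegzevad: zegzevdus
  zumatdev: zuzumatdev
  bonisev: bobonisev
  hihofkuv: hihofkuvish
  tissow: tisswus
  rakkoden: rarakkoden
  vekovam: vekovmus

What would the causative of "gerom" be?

"gerom" has last vowel 'o'. The one such stem in the data (tissow → tisswus) deletes the last vowel and adds -us (as do vekovam, zegzevad), so the same rule applies.
The other patterns: stems whose last vowel is 'e' repeat the first consonant+vowel as a prefix; stems whose last vowel is 'u' add -ish.
So gerom → germus.

germus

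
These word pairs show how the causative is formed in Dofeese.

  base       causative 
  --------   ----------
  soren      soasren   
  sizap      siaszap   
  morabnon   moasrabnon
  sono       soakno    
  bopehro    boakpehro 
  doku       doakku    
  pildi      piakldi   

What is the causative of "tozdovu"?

morabnon and sono both have last vowel 'o' yet inflect differently (moasrabnon, soakno), so the last vowel is not what conditions the rule; whether the stem ends in a vowel or a consonant is.
"tozdovu" ends in a vowel. The stems ending in a vowel (sono → soakno, bopehro → boakpehro, doku → doakku) insert -ak- after the first vowel.
The other pattern: stems ending in a consonant insert -as- after the first vowel.
So tozdovu → toakzdovu.

toakzdovu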